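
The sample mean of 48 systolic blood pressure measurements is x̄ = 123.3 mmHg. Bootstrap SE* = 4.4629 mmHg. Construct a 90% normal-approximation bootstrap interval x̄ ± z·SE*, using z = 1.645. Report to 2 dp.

Margin = 1.645 × 4.4629 = 7.341
Interval: 123.3 ± 7.341

(115.96, 130.64)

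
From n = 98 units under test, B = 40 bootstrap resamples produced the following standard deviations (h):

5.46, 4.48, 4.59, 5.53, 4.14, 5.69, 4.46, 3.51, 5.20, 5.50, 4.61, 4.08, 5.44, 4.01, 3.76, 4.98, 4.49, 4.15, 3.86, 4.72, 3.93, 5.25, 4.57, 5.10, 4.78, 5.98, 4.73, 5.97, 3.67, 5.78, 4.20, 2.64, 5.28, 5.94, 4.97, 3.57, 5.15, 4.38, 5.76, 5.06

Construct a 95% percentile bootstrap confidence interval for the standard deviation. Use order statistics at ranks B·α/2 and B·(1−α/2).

Sorted replicates: 2.64, 3.51, 3.57, 3.67, 3.76, 3.86, 3.93, 4.01, 4.08, 4.14, 4.15, 4.20, 4.38, 4.46, 4.48, 4.49, 4.57, 4.59, 4.61, 4.72, 4.73, 4.78, 4.97, 4.98, 5.06, 5.10, 5.15, 5.20, 5.25, 5.28, 5.44, 5.46, 5.50, 5.53, 5.69, 5.76, 5.78, 5.94, 5.97, 5.98
α = 0.05; lower rank = 40 × 0.025 = 1; upper rank = 40 × 0.975 = 39.
The 1st smallest replicate is 2.64; the 39th is 5.97.

(2.64, 5.97)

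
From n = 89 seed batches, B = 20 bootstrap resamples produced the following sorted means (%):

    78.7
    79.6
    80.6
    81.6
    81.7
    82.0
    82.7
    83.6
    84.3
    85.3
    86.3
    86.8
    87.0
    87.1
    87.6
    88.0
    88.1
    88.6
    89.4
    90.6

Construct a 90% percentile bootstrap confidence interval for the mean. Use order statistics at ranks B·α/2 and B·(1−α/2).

α = 0.10; lower rank = 20 × 0.050 = 1; upper rank = 20 × 0.950 = 19.
The 1st smallest replicate is 78.7; the 19th is 89.4.

(78.7, 89.4)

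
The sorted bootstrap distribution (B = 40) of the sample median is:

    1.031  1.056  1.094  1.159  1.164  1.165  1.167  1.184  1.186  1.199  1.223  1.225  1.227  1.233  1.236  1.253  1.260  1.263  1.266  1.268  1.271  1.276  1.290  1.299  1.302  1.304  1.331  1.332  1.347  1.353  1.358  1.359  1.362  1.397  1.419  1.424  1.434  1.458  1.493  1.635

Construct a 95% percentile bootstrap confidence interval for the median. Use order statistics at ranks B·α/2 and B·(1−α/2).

(1.031, 1.493)

α = 0.05; lower rank = 40 × 0.025 = 1; upper rank = 40 × 0.975 = 39.
The 1st smallest replicate is 1.031; the 39th is 1.493.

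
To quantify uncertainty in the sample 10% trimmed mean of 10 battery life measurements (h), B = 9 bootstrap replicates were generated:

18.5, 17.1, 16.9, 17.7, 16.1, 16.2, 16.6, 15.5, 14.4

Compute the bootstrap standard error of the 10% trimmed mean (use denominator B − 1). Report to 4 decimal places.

Bootstrap SE is the standard deviation of the 9 replicate 10% trimmed means.
Mean of replicates: (18.5 + 17.1 + 16.9 + 17.7 + 16.1 + 16.2 + 16.6 + 15.5 + 14.4) / 9 = 149.00000 / 9 = 16.55556
Sum of squared deviations: (+1.94444)² + (+0.54444)² + (+0.34444)² + (+1.14444)² + (−0.45556)² + (−0.35556)² + (+0.04444)² + (−1.05556)² + (−2.15556)² = 11.60222
Variance = 11.60222 / 8 = 1.45028
SE* = √1.45028

SE* = 1.2043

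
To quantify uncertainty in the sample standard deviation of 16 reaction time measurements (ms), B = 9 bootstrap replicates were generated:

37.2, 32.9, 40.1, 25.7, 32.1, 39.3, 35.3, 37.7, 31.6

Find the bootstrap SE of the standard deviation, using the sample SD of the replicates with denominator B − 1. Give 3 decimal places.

Bootstrap SE is the standard deviation of the 9 replicate standard deviations.
Mean of replicates: (37.2 + 32.9 + 40.1 + 25.7 + 32.1 + 39.3 + 35.3 + 37.7 + 31.6) / 9 = 311.9000 / 9 = 34.6556
Sum of squared deviations: (+2.5444)² + (−1.7556)² + (+5.4444)² + (−8.9556)² + (−2.5556)² + (+4.6444)² + (+0.6444)² + (+3.0444)² + (−3.0556)² = 166.5222
Variance = 166.5222 / 8 = 20.8153
SE* = √20.8153

SE* = 4.562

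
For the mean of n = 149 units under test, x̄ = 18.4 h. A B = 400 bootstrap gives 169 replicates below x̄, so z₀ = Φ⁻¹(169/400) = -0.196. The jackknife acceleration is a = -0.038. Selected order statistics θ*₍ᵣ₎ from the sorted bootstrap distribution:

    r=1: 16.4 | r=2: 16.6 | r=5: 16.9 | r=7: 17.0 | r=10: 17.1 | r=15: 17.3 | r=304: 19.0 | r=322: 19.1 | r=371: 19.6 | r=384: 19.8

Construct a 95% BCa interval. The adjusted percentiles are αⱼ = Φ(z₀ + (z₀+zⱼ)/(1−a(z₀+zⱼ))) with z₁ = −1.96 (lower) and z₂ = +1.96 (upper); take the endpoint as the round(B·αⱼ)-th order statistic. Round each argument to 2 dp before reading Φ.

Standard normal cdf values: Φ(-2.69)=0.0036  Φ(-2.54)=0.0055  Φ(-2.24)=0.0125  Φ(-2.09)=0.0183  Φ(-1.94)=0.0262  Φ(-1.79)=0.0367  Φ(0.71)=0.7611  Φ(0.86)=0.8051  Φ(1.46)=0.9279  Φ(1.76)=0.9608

Lower: z₀ + z₁ = -0.196 + (-1.960) = -2.156; 1 − a(z₀+z₁) = 1 − (-0.038)(-2.156) = 0.9181; argument = -0.196 + (-2.156)/0.9181 = -2.5444 → -2.54.
α₁ = Φ(-2.54) = 0.0055; rank = round(400 × 0.0055) = 2; θ*₍2₎ = 16.6.
Upper: z₀ + z₂ = 1.764; 1 − a(z₀+z₂) = 1.0670; argument = 1.4572 → 1.46; α₂ = 0.9279; rank = 371; θ*₍371₎ = 19.6.

(16.6, 19.6)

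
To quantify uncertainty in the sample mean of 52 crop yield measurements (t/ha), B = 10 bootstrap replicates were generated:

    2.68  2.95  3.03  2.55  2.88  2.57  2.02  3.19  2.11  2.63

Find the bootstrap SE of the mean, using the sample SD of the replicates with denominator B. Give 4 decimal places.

Bootstrap SE is the standard deviation of the 10 replicate means.
Mean of replicates: (2.68 + 2.95 + 3.03 + 2.55 + 2.88 + 2.57 + 2.02 + 3.19 + 2.11 + 2.63) / 10 = 26.61000 / 10 = 2.66100
Sum of squared deviations: (+0.01900)² + (+0.28900)² + (+0.36900)² + (−0.11100)² + (+0.21900)² + (−0.09100)² + (−0.64100)² + (+0.52900)² + (−0.55100)² + (−0.03100)² = 1.28389
Variance = 1.28389 / 10 = 0.12839
SE* = √0.12839

SE* = 0.3583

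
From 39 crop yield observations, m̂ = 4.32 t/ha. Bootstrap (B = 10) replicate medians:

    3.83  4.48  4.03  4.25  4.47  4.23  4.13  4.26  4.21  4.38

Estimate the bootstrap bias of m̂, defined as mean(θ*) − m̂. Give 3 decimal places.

bias = −0.093

mean(θ*) = (3.83 + 4.48 + 4.03 + 4.25 + 4.47 + 4.23 + 4.13 + 4.26 + 4.21 + 4.38) / 10 = 4.2270
bias = 4.2270 − 4.32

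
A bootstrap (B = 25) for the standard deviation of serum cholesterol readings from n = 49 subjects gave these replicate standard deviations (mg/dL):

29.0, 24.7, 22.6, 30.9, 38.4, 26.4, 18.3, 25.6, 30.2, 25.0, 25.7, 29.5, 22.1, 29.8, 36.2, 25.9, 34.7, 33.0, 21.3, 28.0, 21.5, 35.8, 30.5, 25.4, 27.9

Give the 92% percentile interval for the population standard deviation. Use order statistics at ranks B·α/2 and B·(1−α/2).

Sorted replicates: 18.3, 21.3, 21.5, 22.1, 22.6, 24.7, 25.0, 25.4, 25.6, 25.7, 25.9, 26.4, 27.9, 28.0, 29.0, 29.5, 29.8, 30.2, 30.5, 30.9, 33.0, 34.7, 35.8, 36.2, 38.4
α = 0.08; lower rank = 25 × 0.040 = 1; upper rank = 25 × 0.960 = 24.
The 1st smallest replicate is 18.3; the 24th is 36.2.

(18.3, 36.2)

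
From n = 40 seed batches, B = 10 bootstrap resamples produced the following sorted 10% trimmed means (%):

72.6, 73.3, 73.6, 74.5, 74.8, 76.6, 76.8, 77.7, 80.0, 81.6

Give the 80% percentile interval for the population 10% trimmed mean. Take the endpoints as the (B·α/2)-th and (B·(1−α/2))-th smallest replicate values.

(72.6, 80.0)

α = 0.20; lower rank = 10 × 0.100 = 1; upper rank = 10 × 0.900 = 9.
The 1st smallest replicate is 72.6; the 9th is 80.0.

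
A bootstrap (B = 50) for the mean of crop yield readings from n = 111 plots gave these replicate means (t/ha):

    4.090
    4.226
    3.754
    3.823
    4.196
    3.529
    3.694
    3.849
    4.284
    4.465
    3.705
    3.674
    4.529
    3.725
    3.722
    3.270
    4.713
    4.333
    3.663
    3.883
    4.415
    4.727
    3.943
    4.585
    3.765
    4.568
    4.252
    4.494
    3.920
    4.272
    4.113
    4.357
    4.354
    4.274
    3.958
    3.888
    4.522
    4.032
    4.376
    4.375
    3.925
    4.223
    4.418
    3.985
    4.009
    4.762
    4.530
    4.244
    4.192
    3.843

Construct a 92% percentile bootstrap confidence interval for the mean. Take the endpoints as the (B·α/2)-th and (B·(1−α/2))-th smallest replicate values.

Sorted replicates: 3.270, 3.529, 3.663, 3.674, 3.694, 3.705, 3.722, 3.725, 3.754, 3.765, 3.823, 3.843, 3.849, 3.883, 3.888, 3.920, 3.925, 3.943, 3.958, 3.985, 4.009, 4.032, 4.090, 4.113, 4.192, 4.196, 4.223, 4.226, 4.244, 4.252, 4.272, 4.274, 4.284, 4.333, 4.354, 4.357, 4.375, 4.376, 4.415, 4.418, 4.465, 4.494, 4.522, 4.529, 4.530, 4.568, 4.585, 4.713, 4.727, 4.762
α = 0.08; lower rank = 50 × 0.040 = 2; upper rank = 50 × 0.960 = 48.
The 2nd smallest replicate is 3.529; the 48th is 4.713.

(3.529, 4.713)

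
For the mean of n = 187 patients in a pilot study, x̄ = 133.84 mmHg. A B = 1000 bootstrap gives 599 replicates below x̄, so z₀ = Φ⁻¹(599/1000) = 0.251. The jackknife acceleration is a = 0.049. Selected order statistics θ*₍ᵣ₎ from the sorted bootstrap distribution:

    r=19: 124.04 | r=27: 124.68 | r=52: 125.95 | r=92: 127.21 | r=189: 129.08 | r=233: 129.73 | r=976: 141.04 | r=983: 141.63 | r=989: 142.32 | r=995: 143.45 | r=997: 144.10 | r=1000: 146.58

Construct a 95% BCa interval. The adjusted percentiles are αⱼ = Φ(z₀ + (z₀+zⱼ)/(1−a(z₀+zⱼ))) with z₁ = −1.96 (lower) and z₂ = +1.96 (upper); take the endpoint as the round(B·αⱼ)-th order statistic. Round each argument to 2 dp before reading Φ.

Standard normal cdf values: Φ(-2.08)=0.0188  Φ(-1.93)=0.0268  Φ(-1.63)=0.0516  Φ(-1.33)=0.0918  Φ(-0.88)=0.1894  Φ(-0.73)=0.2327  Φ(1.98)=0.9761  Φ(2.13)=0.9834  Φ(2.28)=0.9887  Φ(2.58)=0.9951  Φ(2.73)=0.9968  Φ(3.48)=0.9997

(127.21, 144.10)

Lower: z₀ + z₁ = 0.251 + (-1.960) = -1.709; 1 − a(z₀+z₁) = 1 − (0.049)(-1.709) = 1.0837; argument = 0.251 + (-1.709)/1.0837 = -1.3259 → -1.33.
α₁ = Φ(-1.33) = 0.0918; rank = round(1000 × 0.0918) = 92; θ*₍92₎ = 127.21.
Upper: z₀ + z₂ = 2.211; 1 − a(z₀+z₂) = 0.8917; argument = 2.7306 → 2.73; α₂ = 0.9968; rank = 997; θ*₍997₎ = 144.10.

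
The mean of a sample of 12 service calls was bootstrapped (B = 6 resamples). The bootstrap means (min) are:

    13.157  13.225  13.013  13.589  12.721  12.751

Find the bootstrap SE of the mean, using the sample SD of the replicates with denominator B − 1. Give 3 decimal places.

SE* = 0.325

Bootstrap SE is the standard deviation of the 6 replicate means.
Mean of replicates: (13.157 + 13.225 + 13.013 + 13.589 + 12.721 + 12.751) / 6 = 78.4560 / 6 = 13.0760
Sum of squared deviations: (+0.0810)² + (+0.1490)² + (−0.0630)² + (+0.5130)² + (−0.3550)² + (−0.3250)² = 0.5276
Variance = 0.5276 / 5 = 0.1055
SE* = √0.1055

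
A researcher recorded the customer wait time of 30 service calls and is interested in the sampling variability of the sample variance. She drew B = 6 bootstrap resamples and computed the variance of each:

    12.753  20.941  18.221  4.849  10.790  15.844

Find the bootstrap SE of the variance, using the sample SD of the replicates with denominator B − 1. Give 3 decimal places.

SE* = 5.743

Bootstrap SE is the standard deviation of the 6 replicate variances.
Mean of replicates: (12.753 + 20.941 + 18.221 + 4.849 + 10.790 + 15.844) / 6 = 83.3980 / 6 = 13.8997
Sum of squared deviations: (−1.1467)² + (+7.0413)² + (+4.3213)² + (−9.0507)² + (−3.1097)² + (+1.9443)² = 164.9342
Variance = 164.9342 / 5 = 32.9868
SE* = √32.9868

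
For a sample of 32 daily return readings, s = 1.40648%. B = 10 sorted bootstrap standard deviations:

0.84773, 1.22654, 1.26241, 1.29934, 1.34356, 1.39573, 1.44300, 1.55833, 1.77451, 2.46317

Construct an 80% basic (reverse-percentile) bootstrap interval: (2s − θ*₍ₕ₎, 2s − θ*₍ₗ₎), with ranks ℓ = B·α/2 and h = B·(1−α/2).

Percentile endpoints at ranks 1 and 9: θ*₍1₎ = 0.84773, θ*₍9₎ = 1.77451.
Basic interval reflects these around s:
  lower = 2 × 1.40648 − 1.77451 = 1.03845
  upper = 2 × 1.40648 − 0.84773 = 1.96523

(1.03845, 1.96523)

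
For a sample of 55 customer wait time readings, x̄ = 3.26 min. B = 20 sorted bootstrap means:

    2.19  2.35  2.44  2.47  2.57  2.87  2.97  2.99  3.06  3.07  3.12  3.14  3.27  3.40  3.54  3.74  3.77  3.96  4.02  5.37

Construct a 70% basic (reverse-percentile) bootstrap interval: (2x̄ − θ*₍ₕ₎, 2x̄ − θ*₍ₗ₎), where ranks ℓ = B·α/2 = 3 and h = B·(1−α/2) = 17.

(2.75, 4.08)

Percentile endpoints at ranks 3 and 17: θ*₍3₎ = 2.44, θ*₍17₎ = 3.77.
Basic interval reflects these around x̄:
  lower = 2 × 3.26 − 3.77 = 2.75
  upper = 2 × 3.26 − 2.44 = 4.08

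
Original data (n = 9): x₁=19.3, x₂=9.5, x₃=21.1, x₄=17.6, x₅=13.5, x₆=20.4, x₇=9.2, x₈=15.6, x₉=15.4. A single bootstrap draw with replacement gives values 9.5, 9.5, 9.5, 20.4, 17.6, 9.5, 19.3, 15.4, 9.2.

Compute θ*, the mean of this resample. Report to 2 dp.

θ* = 13.32

Mean = (9.5 + 9.5 + 9.5 + 20.4 + 17.6 + 9.5 + 19.3 + 15.4 + 9.2) / 9 = 119.90 / 9 = 13.32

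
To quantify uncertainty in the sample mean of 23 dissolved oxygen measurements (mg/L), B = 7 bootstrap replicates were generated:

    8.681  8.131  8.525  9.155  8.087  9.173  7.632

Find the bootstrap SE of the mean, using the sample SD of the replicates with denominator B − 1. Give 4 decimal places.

Bootstrap SE is the standard deviation of the 7 replicate means.
Mean of replicates: (8.681 + 8.131 + 8.525 + 9.155 + 8.087 + 9.173 + 7.632) / 7 = 59.38400 / 7 = 8.48343
Sum of squared deviations: (+0.19757)² + (−0.35243)² + (+0.04157)² + (+0.67157)² + (−0.39643)² + (+0.68957)² + (−0.85143)² = 1.97357
Variance = 1.97357 / 6 = 0.32893
SE* = √0.32893

SE* = 0.5735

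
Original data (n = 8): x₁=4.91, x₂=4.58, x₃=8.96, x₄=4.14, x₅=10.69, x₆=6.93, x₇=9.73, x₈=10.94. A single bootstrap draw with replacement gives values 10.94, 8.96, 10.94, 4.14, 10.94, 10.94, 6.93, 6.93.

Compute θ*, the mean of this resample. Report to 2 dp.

Mean = (10.94 + 8.96 + 10.94 + 4.14 + 10.94 + 10.94 + 6.93 + 6.93) / 8 = 70.720 / 8 = 8.84

θ* = 8.84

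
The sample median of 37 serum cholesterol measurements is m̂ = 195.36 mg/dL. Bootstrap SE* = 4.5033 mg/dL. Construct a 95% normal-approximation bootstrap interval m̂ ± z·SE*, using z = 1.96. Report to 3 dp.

(186.534, 204.186)

Margin = 1.96 × 4.5033 = 8.8265
Interval: 195.36 ± 8.8265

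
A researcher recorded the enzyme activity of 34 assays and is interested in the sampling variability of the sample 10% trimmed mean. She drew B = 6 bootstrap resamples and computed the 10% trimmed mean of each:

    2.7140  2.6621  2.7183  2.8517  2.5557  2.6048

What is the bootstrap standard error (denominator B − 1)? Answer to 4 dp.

SE* = 0.1034

Bootstrap SE is the standard deviation of the 6 replicate 10% trimmed means.
Mean of replicates: (2.7140 + 2.6621 + 2.7183 + 2.8517 + 2.5557 + 2.6048) / 6 = 16.106600 / 6 = 2.684433
Sum of squared deviations: (+0.029567)² + (−0.022333)² + (+0.033867)² + (+0.167267)² + (−0.128733)² + (−0.079633)² = 0.053412
Variance = 0.053412 / 5 = 0.010682
SE* = √0.010682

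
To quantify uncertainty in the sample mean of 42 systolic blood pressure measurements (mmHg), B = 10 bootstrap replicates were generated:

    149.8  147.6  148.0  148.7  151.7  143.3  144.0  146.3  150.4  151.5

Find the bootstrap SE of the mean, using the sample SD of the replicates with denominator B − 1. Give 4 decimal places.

Bootstrap SE is the standard deviation of the 10 replicate means.
Mean of replicates: (149.8 + 147.6 + 148.0 + 148.7 + 151.7 + 143.3 + 144.0 + 146.3 + 150.4 + 151.5) / 10 = 1481.30000 / 10 = 148.13000
Sum of squared deviations: (+1.67000)² + (−0.53000)² + (−0.13000)² + (+0.57000)² + (+3.57000)² + (−4.83000)² + (−4.13000)² + (−1.83000)² + (+2.27000)² + (+3.37000)² = 76.40100
Variance = 76.40100 / 9 = 8.48900
SE* = √8.48900

SE* = 2.9136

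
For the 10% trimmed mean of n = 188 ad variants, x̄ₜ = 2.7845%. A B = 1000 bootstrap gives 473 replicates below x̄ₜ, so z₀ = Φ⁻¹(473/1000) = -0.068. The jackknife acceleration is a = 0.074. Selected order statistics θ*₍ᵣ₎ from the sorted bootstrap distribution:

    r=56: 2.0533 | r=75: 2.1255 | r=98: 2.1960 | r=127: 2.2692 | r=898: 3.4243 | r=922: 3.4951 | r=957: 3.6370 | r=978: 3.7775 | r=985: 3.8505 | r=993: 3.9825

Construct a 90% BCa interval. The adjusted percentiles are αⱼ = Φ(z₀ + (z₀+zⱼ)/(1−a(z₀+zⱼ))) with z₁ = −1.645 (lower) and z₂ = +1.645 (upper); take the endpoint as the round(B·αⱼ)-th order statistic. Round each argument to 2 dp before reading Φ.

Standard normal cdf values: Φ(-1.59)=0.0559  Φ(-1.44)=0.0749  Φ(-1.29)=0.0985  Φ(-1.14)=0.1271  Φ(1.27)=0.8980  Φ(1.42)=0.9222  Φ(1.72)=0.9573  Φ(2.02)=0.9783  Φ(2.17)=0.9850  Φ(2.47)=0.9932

(2.0533, 3.6370)

Lower: z₀ + z₁ = -0.068 + (-1.645) = -1.713; 1 − a(z₀+z₁) = 1 − (0.074)(-1.713) = 1.1268; argument = -0.068 + (-1.713)/1.1268 = -1.5883 → -1.59.
α₁ = Φ(-1.59) = 0.0559; rank = round(1000 × 0.0559) = 56; θ*₍56₎ = 2.0533.
Upper: z₀ + z₂ = 1.577; 1 − a(z₀+z₂) = 0.8833; argument = 1.7173 → 1.72; α₂ = 0.9573; rank = 957; θ*₍957₎ = 3.6370.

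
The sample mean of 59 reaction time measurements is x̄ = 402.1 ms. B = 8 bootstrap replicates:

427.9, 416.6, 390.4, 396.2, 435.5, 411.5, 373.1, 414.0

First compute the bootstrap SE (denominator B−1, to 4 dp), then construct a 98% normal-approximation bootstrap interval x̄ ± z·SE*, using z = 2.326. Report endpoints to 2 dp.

(354.42, 449.78)

Mean of replicates = 408.1500; sum of squared deviations = 2941.3000; SE* = √(2941.3000/7) = 20.4984
Margin = 2.326 × 20.4984 = 47.679
Interval: 402.1 ± 47.679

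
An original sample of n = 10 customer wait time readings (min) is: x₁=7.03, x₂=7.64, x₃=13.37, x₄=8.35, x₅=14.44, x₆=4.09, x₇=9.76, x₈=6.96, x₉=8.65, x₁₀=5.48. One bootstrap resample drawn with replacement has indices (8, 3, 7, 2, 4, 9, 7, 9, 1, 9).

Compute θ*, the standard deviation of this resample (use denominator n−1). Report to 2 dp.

θ* = 1.85

Resample values: 6.96, 13.37, 9.76, 7.64, 8.35, 8.65, 9.76, 8.65, 7.03, 8.65.
Mean = 8.8820; sum of squared deviations = 30.7950
s² = 30.7950 / 9 = 3.4217
s = √3.4217 = 1.85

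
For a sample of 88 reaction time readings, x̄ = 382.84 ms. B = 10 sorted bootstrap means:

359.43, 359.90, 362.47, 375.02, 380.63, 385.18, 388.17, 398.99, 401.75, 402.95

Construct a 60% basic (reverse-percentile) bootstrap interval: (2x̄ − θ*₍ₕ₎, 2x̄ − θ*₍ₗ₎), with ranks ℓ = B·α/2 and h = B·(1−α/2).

(366.69, 405.78)

Percentile endpoints at ranks 2 and 8: θ*₍2₎ = 359.90, θ*₍8₎ = 398.99.
Basic interval reflects these around x̄:
  lower = 2 × 382.84 − 398.99 = 366.69
  upper = 2 × 382.84 − 359.90 = 405.78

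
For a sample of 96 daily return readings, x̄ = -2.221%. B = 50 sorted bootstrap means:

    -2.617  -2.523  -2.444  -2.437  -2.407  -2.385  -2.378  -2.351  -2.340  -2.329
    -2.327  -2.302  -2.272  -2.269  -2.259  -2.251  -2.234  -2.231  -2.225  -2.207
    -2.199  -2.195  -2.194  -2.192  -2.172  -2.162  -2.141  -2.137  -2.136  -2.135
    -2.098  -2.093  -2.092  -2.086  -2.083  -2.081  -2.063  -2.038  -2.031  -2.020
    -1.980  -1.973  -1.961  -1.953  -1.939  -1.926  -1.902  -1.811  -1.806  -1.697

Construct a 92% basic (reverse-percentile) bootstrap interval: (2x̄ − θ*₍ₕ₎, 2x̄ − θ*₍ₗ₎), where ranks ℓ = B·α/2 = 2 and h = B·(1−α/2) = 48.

(-2.631, -1.919)

Percentile endpoints at ranks 2 and 48: θ*₍2₎ = -2.523, θ*₍48₎ = -1.811.
Basic interval reflects these around x̄:
  lower = 2 × -2.221 − -1.811 = -2.631
  upper = 2 × -2.221 − -2.523 = -1.919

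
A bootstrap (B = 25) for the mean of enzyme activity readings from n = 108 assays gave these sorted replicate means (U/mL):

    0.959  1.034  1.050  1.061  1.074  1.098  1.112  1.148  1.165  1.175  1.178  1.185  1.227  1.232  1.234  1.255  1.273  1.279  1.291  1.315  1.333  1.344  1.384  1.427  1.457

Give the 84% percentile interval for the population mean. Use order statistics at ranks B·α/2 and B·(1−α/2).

α = 0.16; lower rank = 25 × 0.080 = 2; upper rank = 25 × 0.920 = 23.
The 2nd smallest replicate is 1.034; the 23rd is 1.384.

(1.034, 1.384)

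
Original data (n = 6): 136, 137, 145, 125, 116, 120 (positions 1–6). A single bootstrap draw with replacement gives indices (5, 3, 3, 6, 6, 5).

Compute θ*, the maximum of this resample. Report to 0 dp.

θ* = 145

Resample values: 116, 145, 145, 120, 120, 116.
Maximum = 145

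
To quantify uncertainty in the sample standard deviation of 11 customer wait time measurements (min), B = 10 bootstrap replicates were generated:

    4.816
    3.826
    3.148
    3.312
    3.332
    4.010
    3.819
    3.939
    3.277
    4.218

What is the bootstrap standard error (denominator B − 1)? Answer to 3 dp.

SE* = 0.518

Bootstrap SE is the standard deviation of the 10 replicate standard deviations.
Mean of replicates: (4.816 + 3.826 + 3.148 + 3.312 + 3.332 + 4.010 + 3.819 + 3.939 + 3.277 + 4.218) / 10 = 37.6970 / 10 = 3.7697
Sum of squared deviations: (+1.0463)² + (+0.0563)² + (−0.6217)² + (−0.4577)² + (−0.4377)² + (+0.2403)² + (+0.0493)² + (+0.1693)² + (−0.4927)² + (+0.4483)² = 2.4181
Variance = 2.4181 / 9 = 0.2687
SE* = √0.2687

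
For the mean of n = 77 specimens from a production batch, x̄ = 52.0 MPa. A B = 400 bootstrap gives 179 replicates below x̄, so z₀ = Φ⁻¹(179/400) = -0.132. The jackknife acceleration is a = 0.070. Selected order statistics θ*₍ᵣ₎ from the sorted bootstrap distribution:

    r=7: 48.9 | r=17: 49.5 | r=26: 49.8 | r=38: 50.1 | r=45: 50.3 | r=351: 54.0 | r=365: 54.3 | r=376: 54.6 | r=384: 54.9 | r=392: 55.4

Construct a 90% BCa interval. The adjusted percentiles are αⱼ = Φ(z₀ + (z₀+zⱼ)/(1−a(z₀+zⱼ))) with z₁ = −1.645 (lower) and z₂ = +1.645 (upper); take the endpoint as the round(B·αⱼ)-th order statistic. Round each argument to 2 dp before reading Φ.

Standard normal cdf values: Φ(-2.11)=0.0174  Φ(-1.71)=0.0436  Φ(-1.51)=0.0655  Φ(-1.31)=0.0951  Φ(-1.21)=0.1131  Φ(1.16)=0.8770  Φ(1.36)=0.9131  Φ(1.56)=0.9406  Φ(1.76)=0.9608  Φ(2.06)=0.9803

Lower: z₀ + z₁ = -0.132 + (-1.645) = -1.777; 1 − a(z₀+z₁) = 1 − (0.070)(-1.777) = 1.1244; argument = -0.132 + (-1.777)/1.1244 = -1.7124 → -1.71.
α₁ = Φ(-1.71) = 0.0436; rank = round(400 × 0.0436) = 17; θ*₍17₎ = 49.5.
Upper: z₀ + z₂ = 1.513; 1 − a(z₀+z₂) = 0.8941; argument = 1.5602 → 1.56; α₂ = 0.9406; rank = 376; θ*₍376₎ = 54.6.

(49.5, 54.6)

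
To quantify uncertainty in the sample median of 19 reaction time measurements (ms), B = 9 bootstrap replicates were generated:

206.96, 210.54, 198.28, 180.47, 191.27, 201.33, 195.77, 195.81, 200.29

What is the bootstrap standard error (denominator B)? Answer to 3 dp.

Bootstrap SE is the standard deviation of the 9 replicate medians.
Mean of replicates: (206.96 + 210.54 + 198.28 + 180.47 + 191.27 + 201.33 + 195.77 + 195.81 + 200.29) / 9 = 1780.7200 / 9 = 197.8578
Sum of squared deviations: (+9.1022)² + (+12.6822)² + (+0.4222)² + (−17.3878)² + (−6.5878)² + (+3.4722)² + (−2.0878)² + (−2.0478)² + (+2.4322)² = 616.1254
Variance = 616.1254 / 9 = 68.4584
SE* = √68.4584

SE* = 8.274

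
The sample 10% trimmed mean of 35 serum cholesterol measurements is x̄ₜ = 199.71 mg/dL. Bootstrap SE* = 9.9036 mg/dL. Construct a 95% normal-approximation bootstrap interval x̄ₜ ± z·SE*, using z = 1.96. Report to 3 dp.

Margin = 1.96 × 9.9036 = 19.4111
Interval: 199.71 ± 19.4111

(180.299, 219.121)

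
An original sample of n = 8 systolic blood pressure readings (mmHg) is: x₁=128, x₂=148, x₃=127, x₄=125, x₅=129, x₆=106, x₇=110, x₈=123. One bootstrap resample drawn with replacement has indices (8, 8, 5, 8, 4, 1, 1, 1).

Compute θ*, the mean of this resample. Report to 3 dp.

Resample values: 123, 123, 129, 123, 125, 128, 128, 128.
Mean = (123 + 123 + 129 + 123 + 125 + 128 + 128 + 128) / 8 = 1007.0 / 8 = 125.875

θ* = 125.875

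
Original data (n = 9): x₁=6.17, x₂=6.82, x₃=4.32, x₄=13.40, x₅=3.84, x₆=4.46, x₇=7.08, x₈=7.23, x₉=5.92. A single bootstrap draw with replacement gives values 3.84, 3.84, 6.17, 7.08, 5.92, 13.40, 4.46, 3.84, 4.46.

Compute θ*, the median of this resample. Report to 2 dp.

Sorted: 3.84, 3.84, 3.84, 4.46, 4.46, 5.92, 6.17, 7.08, 13.40
Median = middle value = 4.46

θ* = 4.46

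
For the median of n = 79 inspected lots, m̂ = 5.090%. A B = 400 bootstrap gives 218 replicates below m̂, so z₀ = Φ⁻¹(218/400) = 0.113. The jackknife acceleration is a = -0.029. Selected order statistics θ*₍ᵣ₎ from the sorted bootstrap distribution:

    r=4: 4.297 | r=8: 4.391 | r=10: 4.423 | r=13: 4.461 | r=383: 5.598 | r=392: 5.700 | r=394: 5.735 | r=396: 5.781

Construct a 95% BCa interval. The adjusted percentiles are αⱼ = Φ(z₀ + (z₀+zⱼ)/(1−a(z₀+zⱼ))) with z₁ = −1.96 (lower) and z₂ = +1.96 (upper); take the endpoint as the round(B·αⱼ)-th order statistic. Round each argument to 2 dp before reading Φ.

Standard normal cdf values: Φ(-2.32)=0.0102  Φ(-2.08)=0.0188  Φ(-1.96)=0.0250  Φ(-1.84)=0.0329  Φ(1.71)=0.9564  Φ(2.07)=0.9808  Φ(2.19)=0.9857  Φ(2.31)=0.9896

Lower: z₀ + z₁ = 0.113 + (-1.960) = -1.847; 1 − a(z₀+z₁) = 1 − (-0.029)(-1.847) = 0.9464; argument = 0.113 + (-1.847)/0.9464 = -1.8385 → -1.84.
α₁ = Φ(-1.84) = 0.0329; rank = round(400 × 0.0329) = 13; θ*₍13₎ = 4.461.
Upper: z₀ + z₂ = 2.073; 1 − a(z₀+z₂) = 1.0601; argument = 2.0684 → 2.07; α₂ = 0.9808; rank = 392; θ*₍392₎ = 5.700.

(4.461, 5.700)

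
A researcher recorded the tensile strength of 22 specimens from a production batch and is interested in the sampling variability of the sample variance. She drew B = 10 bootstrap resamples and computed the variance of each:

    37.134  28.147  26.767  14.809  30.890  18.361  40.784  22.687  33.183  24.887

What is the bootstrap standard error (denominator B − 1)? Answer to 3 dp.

Bootstrap SE is the standard deviation of the 10 replicate variances.
Mean of replicates: (37.134 + 28.147 + 26.767 + 14.809 + 30.890 + 18.361 + 40.784 + 22.687 + 33.183 + 24.887) / 10 = 277.6490 / 10 = 27.7649
Sum of squared deviations: (+9.3691)² + (+0.3821)² + (−0.9979)² + (−12.9559)² + (+3.1251)² + (−9.4039)² + (+13.0191)² + (−5.0779)² + (+5.4181)² + (−2.8779)² = 587.8969
Variance = 587.8969 / 9 = 65.3219
SE* = √65.3219

SE* = 8.082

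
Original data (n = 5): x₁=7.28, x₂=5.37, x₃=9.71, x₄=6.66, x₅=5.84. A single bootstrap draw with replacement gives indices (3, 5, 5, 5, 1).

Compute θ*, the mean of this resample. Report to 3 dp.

Resample values: 9.71, 5.84, 5.84, 5.84, 7.28.
Mean = (9.71 + 5.84 + 5.84 + 5.84 + 7.28) / 5 = 34.510 / 5 = 6.902

θ* = 6.902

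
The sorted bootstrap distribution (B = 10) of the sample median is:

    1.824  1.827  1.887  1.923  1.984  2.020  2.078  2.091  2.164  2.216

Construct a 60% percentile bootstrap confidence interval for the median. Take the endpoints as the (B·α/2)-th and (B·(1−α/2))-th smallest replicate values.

(1.827, 2.091)

α = 0.40; lower rank = 10 × 0.200 = 2; upper rank = 10 × 0.800 = 8.
The 2nd smallest replicate is 1.827; the 8th is 2.091.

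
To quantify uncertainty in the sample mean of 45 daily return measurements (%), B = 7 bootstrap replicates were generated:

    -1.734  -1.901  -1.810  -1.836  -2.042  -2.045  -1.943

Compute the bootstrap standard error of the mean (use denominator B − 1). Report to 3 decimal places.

SE* = 0.117

Bootstrap SE is the standard deviation of the 7 replicate means.
Mean of replicates: ((-1.734) + (-1.901) + (-1.810) + (-1.836) + (-2.042) + (-2.045) + (-1.943)) / 7 = -13.3110 / 7 = -1.9016
Sum of squared deviations: (+0.1676)² + (+0.0006)² + (+0.0916)² + (+0.0656)² + (−0.1404)² + (−0.1434)² + (−0.0414)² = 0.0828
Variance = 0.0828 / 6 = 0.0138
SE* = √0.0138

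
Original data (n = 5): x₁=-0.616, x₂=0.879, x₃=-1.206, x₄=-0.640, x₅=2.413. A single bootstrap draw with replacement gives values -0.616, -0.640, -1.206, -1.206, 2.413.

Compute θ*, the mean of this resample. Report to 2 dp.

θ* = -0.25

Mean = ((-0.616) + (-0.640) + (-1.206) + (-1.206) + 2.413) / 5 = -1.2550 / 5 = -0.25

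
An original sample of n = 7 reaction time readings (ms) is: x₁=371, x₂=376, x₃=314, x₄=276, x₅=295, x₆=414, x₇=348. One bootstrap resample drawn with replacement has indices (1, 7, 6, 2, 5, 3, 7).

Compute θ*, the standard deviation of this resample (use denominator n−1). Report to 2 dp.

Resample values: 371, 348, 414, 376, 295, 314, 348.
Mean = 352.2857; sum of squared deviations = 9505.4286
s² = 9505.4286 / 6 = 1584.2381
s = √1584.2381 = 39.80

θ* = 39.80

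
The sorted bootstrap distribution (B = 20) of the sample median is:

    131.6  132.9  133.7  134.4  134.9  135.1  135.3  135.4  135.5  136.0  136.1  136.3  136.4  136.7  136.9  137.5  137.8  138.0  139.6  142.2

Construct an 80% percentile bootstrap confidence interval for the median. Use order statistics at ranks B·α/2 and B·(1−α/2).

α = 0.20; lower rank = 20 × 0.100 = 2; upper rank = 20 × 0.900 = 18.
The 2nd smallest replicate is 132.9; the 18th is 138.0.

(132.9, 138.0)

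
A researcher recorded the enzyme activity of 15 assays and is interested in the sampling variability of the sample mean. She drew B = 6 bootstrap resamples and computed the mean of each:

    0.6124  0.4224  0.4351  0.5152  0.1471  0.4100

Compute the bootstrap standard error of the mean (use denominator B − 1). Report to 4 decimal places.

Bootstrap SE is the standard deviation of the 6 replicate means.
Mean of replicates: (0.6124 + 0.4224 + 0.4351 + 0.5152 + 0.1471 + 0.4100) / 6 = 2.54220 / 6 = 0.42370
Sum of squared deviations: (+0.18870)² + (−0.00130)² + (+0.01140)² + (+0.09150)² + (−0.27660)² + (−0.01370)² = 0.12081
Variance = 0.12081 / 5 = 0.02416
SE* = √0.02416

SE* = 0.1554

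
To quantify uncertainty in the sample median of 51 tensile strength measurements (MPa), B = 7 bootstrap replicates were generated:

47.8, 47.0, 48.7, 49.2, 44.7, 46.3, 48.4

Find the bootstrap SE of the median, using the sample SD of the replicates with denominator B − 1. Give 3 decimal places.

SE* = 1.567

Bootstrap SE is the standard deviation of the 7 replicate medians.
Mean of replicates: (47.8 + 47.0 + 48.7 + 49.2 + 44.7 + 46.3 + 48.4) / 7 = 332.1000 / 7 = 47.4429
Sum of squared deviations: (+0.3571)² + (−0.4429)² + (+1.2571)² + (+1.7571)² + (−2.7429)² + (−1.1429)² + (+0.9571)² = 14.7371
Variance = 14.7371 / 6 = 2.4562
SE* = √2.4562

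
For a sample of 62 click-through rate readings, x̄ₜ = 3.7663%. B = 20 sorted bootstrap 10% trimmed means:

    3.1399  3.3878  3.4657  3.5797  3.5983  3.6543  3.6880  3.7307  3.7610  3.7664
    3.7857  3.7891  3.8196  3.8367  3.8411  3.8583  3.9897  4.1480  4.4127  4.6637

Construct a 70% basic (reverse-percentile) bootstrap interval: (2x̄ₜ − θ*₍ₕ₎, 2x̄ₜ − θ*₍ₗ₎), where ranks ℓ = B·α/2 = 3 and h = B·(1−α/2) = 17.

(3.5429, 4.0669)

Percentile endpoints at ranks 3 and 17: θ*₍3₎ = 3.4657, θ*₍17₎ = 3.9897.
Basic interval reflects these around x̄ₜ:
  lower = 2 × 3.7663 − 3.9897 = 3.5429
  upper = 2 × 3.7663 − 3.4657 = 4.0669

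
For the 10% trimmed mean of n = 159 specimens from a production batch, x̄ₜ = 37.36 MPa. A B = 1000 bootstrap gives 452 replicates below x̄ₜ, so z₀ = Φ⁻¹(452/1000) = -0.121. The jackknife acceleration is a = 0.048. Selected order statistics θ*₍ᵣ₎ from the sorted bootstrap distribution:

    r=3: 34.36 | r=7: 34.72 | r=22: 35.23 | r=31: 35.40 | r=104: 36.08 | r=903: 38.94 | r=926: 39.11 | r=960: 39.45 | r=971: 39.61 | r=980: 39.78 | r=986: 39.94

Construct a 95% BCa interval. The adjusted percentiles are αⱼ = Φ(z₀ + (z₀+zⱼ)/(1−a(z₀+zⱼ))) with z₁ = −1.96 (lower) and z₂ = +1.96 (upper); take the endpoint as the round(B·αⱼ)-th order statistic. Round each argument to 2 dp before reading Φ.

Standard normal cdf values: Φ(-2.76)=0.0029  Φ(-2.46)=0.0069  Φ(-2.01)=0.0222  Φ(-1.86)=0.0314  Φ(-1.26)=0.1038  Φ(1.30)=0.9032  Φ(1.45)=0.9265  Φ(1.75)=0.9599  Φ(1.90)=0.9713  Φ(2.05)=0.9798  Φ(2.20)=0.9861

Lower: z₀ + z₁ = -0.121 + (-1.960) = -2.081; 1 − a(z₀+z₁) = 1 − (0.048)(-2.081) = 1.0999; argument = -0.121 + (-2.081)/1.0999 = -2.0130 → -2.01.
α₁ = Φ(-2.01) = 0.0222; rank = round(1000 × 0.0222) = 22; θ*₍22₎ = 35.23.
Upper: z₀ + z₂ = 1.839; 1 − a(z₀+z₂) = 0.9117; argument = 1.8960 → 1.90; α₂ = 0.9713; rank = 971; θ*₍971₎ = 39.61.

(35.23, 39.61)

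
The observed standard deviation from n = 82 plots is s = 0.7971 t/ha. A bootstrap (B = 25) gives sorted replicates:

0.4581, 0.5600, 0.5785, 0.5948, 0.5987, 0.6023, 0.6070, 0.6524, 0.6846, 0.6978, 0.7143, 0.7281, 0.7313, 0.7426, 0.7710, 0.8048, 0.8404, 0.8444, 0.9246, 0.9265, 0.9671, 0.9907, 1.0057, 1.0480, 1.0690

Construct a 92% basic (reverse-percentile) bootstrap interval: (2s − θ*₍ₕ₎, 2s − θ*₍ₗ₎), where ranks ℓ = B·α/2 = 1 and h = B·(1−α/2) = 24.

Percentile endpoints at ranks 1 and 24: θ*₍1₎ = 0.4581, θ*₍24₎ = 1.0480.
Basic interval reflects these around s:
  lower = 2 × 0.7971 − 1.0480 = 0.5462
  upper = 2 × 0.7971 − 0.4581 = 1.1361

(0.5462, 1.1361)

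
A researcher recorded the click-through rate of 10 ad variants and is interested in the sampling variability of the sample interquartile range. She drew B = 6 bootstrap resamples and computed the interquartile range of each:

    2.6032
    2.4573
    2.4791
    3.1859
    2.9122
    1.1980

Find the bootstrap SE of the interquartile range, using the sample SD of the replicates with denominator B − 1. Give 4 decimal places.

Bootstrap SE is the standard deviation of the 6 replicate interquartile ranges.
Mean of replicates: (2.6032 + 2.4573 + 2.4791 + 3.1859 + 2.9122 + 1.1980) / 6 = 14.83570 / 6 = 2.47262
Sum of squared deviations: (+0.13058)² + (−0.01532)² + (+0.00648)² + (+0.71328)² + (+0.43958)² + (−1.27462)² = 2.34398
Variance = 2.34398 / 5 = 0.46880
SE* = √0.46880

SE* = 0.6847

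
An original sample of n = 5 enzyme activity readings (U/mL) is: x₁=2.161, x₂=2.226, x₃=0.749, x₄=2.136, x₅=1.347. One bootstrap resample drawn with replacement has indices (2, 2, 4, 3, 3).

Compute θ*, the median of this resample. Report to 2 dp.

θ* = 2.14

Resample values: 2.226, 2.226, 2.136, 0.749, 0.749.
Sorted: 0.749, 0.749, 2.136, 2.226, 2.226
Median = middle value = 2.14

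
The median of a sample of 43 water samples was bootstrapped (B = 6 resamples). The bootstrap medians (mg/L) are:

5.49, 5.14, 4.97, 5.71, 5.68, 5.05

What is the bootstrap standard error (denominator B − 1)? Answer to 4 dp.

SE* = 0.3274

Bootstrap SE is the standard deviation of the 6 replicate medians.
Mean of replicates: (5.49 + 5.14 + 4.97 + 5.71 + 5.68 + 5.05) / 6 = 32.04000 / 6 = 5.34000
Sum of squared deviations: (+0.15000)² + (−0.20000)² + (−0.37000)² + (+0.37000)² + (+0.34000)² + (−0.29000)² = 0.53600
Variance = 0.53600 / 5 = 0.10720
SE* = √0.10720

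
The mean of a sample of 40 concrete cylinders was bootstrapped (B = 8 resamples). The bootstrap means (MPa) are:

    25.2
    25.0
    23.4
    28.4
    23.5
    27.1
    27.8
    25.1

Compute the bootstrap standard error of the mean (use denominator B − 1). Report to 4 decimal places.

Bootstrap SE is the standard deviation of the 8 replicate means.
Mean of replicates: (25.2 + 25.0 + 23.4 + 28.4 + 23.5 + 27.1 + 27.8 + 25.1) / 8 = 205.50000 / 8 = 25.68750
Sum of squared deviations: (−0.48750)² + (−0.68750)² + (−2.28750)² + (+2.71250)² + (−2.18750)² + (+1.41250)² + (+2.11250)² + (−0.58750)² = 24.88875
Variance = 24.88875 / 7 = 3.55554
SE* = √3.55554

SE* = 1.8856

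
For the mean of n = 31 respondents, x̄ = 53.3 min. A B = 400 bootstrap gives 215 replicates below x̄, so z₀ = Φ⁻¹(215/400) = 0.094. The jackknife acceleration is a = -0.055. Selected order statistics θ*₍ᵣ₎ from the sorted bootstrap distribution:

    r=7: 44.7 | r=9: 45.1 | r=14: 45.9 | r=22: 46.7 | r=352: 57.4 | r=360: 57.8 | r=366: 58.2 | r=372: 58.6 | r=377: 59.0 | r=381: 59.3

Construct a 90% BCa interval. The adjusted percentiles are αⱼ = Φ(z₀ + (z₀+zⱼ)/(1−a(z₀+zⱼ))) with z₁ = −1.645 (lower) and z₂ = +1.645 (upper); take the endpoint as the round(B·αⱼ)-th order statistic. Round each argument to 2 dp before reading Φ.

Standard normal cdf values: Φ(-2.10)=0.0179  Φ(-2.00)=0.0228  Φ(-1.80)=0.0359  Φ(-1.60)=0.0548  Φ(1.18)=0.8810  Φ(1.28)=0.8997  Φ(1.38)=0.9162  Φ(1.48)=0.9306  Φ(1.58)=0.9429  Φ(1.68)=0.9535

Lower: z₀ + z₁ = 0.094 + (-1.645) = -1.551; 1 − a(z₀+z₁) = 1 − (-0.055)(-1.551) = 0.9147; argument = 0.094 + (-1.551)/0.9147 = -1.6016 → -1.60.
α₁ = Φ(-1.60) = 0.0548; rank = round(400 × 0.0548) = 22; θ*₍22₎ = 46.7.
Upper: z₀ + z₂ = 1.739; 1 − a(z₀+z₂) = 1.0956; argument = 1.6812 → 1.68; α₂ = 0.9535; rank = 381; θ*₍381₎ = 59.3.

(46.7, 59.3)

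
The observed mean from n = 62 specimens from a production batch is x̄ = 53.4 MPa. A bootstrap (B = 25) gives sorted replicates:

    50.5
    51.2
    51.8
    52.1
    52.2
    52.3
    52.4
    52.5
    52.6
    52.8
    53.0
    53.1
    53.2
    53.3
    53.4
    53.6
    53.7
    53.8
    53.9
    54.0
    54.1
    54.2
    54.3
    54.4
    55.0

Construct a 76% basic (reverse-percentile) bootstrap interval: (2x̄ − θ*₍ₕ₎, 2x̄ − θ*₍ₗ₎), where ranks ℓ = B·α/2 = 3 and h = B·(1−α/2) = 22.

Percentile endpoints at ranks 3 and 22: θ*₍3₎ = 51.8, θ*₍22₎ = 54.2.
Basic interval reflects these around x̄:
  lower = 2 × 53.4 − 54.2 = 52.6
  upper = 2 × 53.4 − 51.8 = 55.0

(52.6, 55.0)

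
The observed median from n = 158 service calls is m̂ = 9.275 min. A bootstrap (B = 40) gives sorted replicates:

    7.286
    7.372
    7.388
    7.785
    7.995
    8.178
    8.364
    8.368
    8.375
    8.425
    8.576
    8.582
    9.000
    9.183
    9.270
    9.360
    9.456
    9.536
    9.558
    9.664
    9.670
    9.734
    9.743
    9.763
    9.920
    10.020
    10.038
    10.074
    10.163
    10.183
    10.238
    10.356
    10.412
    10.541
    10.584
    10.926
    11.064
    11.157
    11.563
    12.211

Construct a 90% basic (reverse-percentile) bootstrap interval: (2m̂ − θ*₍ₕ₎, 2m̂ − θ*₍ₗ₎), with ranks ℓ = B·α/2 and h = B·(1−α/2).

Percentile endpoints at ranks 2 and 38: θ*₍2₎ = 7.372, θ*₍38₎ = 11.157.
Basic interval reflects these around m̂:
  lower = 2 × 9.275 − 11.157 = 7.393
  upper = 2 × 9.275 − 7.372 = 11.178

(7.393, 11.178)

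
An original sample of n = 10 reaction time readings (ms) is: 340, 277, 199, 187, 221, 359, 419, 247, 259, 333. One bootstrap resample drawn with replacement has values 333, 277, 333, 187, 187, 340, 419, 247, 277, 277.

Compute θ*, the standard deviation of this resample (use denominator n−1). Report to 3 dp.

θ* = 71.771

Mean = 287.7000; sum of squared deviations = 46360.1000
s² = 46360.1000 / 9 = 5151.1222
s = √5151.1222 = 71.771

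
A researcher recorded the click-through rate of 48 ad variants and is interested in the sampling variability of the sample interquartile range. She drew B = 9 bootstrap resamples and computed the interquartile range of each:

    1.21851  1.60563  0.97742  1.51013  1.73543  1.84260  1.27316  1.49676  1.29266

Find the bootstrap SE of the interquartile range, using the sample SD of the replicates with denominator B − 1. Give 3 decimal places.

Bootstrap SE is the standard deviation of the 9 replicate interquartile ranges.
Mean of replicates: (1.21851 + 1.60563 + 0.97742 + 1.51013 + 1.73543 + 1.84260 + 1.27316 + 1.49676 + 1.29266) / 9 = 12.952300 / 9 = 1.439144
Sum of squared deviations: (−0.220634)² + (+0.166486)² + (−0.461724)² + (+0.070986)² + (+0.296286)² + (+0.403456)² + (−0.165984)² + (+0.057616)² + (−0.146484)² = 0.597515
Variance = 0.597515 / 8 = 0.074689
SE* = √0.074689

SE* = 0.273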